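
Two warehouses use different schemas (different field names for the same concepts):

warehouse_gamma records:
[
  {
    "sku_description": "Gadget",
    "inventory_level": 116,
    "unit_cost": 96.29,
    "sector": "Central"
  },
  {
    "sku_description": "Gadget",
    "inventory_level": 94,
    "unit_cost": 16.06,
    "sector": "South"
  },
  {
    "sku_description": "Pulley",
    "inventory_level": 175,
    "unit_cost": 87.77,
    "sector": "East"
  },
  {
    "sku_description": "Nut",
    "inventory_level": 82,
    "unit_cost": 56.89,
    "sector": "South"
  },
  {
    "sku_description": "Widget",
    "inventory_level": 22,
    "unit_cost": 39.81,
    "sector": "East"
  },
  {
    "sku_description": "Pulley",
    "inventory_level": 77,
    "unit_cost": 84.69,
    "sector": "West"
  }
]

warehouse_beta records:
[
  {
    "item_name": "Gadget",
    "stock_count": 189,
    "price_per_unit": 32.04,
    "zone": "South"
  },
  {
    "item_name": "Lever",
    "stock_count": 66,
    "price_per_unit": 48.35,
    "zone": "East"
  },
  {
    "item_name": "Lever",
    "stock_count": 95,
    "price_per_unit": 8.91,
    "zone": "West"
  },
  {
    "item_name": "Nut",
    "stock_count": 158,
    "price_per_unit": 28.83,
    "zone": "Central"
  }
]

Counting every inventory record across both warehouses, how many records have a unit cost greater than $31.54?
7

Schema mapping: "unit_cost" (warehouse_gamma) = "price_per_unit" (warehouse_beta) = unit cost

Records > $31.54 in warehouse_gamma: 5
Records > $31.54 in warehouse_beta: 2

Total count: 5 + 2 = 7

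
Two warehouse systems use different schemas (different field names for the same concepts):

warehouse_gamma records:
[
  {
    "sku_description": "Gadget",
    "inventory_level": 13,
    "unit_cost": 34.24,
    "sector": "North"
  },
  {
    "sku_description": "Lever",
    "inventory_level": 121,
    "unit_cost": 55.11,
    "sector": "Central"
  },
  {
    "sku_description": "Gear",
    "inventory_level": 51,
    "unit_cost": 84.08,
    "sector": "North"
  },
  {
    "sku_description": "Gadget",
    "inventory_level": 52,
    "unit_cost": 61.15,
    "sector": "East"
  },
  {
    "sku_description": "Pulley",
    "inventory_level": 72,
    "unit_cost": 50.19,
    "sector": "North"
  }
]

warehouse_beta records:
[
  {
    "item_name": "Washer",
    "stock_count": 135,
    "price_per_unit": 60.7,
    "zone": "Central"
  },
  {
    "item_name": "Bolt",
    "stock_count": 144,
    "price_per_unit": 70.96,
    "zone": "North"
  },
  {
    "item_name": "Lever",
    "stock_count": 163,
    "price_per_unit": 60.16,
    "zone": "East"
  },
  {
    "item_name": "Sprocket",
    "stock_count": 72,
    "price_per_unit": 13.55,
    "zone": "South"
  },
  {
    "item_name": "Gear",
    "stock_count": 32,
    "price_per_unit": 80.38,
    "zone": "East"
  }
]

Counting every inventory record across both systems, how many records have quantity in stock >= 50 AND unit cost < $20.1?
1

Schema mappings:
- "inventory_level" (warehouse_gamma) = "stock_count" (warehouse_beta) = quantity
- "unit_cost" (warehouse_gamma) = "price_per_unit" (warehouse_beta) = unit cost

Records meeting both conditions in warehouse_gamma: 0
Records meeting both conditions in warehouse_beta: 1

Total: 0 + 1 = 1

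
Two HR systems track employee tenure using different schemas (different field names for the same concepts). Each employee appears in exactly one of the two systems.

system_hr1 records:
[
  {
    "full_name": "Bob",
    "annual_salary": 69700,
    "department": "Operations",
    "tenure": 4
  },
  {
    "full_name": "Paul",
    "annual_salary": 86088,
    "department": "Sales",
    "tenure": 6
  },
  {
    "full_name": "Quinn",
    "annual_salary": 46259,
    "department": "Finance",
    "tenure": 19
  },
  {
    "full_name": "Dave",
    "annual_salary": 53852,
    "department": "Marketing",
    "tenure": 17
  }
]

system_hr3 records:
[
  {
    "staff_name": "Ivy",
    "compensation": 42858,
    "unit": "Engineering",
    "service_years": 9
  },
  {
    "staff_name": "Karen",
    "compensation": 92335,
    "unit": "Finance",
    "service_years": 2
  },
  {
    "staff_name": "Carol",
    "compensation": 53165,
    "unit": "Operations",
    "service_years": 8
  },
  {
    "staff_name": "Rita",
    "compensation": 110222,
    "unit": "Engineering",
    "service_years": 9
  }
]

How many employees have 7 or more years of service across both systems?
5

Reconcile schemas: "tenure" (system_hr1) = "service_years" (system_hr3) = years of service

From system_hr1: 2 employees with >= 7 years
From system_hr3: 3 employees with >= 7 years

Total: 2 + 3 = 5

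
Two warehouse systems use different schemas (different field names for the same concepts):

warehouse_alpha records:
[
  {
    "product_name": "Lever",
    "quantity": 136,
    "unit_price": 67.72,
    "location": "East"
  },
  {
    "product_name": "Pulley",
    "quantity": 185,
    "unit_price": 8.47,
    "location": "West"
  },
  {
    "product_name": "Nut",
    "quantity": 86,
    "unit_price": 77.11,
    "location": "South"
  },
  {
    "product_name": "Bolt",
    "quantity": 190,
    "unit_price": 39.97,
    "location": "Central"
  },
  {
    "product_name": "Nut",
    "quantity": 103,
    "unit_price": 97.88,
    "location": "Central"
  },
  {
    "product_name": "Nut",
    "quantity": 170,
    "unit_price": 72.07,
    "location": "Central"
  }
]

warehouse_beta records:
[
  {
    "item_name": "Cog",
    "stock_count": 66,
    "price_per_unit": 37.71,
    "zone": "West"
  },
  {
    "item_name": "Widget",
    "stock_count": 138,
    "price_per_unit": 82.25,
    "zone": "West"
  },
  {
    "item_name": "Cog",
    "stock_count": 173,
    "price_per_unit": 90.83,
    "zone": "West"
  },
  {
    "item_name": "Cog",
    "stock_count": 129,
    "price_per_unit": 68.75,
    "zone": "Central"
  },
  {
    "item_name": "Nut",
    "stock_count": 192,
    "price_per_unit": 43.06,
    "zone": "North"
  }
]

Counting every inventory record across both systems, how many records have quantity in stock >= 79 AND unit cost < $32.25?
1

Schema mappings:
- "quantity" (warehouse_alpha) = "stock_count" (warehouse_beta) = quantity
- "unit_price" (warehouse_alpha) = "price_per_unit" (warehouse_beta) = unit cost

Records meeting both conditions in warehouse_alpha: 1
Records meeting both conditions in warehouse_beta: 0

Total: 1 + 0 = 1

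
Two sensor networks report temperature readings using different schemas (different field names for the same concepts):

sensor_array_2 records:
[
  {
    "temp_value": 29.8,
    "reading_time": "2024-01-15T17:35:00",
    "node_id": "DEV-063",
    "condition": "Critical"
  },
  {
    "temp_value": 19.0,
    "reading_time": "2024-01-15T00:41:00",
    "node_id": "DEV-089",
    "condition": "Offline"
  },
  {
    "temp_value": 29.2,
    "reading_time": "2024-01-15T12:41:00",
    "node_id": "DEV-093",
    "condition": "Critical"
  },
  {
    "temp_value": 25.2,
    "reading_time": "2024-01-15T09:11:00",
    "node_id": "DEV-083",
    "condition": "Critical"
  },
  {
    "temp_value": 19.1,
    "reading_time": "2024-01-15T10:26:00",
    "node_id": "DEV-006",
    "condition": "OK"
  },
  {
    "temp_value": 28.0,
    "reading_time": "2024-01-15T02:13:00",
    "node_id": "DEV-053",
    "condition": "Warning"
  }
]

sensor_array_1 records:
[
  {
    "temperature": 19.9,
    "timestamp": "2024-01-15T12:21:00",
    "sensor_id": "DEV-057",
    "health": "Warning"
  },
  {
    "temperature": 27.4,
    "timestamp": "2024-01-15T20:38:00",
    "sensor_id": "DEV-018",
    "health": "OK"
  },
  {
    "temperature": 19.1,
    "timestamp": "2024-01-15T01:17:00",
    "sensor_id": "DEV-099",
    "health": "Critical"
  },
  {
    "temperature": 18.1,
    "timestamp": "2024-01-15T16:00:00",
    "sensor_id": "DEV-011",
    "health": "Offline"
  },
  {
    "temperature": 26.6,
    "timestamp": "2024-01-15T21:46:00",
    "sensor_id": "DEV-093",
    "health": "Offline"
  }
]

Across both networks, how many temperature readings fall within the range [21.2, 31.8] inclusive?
6

Schema mapping: "temp_value" (sensor_array_2) = "temperature" (sensor_array_1) = temperature

Readings in [21.2, 31.8] from sensor_array_2: 4
Readings in [21.2, 31.8] from sensor_array_1: 2

Total count: 4 + 2 = 6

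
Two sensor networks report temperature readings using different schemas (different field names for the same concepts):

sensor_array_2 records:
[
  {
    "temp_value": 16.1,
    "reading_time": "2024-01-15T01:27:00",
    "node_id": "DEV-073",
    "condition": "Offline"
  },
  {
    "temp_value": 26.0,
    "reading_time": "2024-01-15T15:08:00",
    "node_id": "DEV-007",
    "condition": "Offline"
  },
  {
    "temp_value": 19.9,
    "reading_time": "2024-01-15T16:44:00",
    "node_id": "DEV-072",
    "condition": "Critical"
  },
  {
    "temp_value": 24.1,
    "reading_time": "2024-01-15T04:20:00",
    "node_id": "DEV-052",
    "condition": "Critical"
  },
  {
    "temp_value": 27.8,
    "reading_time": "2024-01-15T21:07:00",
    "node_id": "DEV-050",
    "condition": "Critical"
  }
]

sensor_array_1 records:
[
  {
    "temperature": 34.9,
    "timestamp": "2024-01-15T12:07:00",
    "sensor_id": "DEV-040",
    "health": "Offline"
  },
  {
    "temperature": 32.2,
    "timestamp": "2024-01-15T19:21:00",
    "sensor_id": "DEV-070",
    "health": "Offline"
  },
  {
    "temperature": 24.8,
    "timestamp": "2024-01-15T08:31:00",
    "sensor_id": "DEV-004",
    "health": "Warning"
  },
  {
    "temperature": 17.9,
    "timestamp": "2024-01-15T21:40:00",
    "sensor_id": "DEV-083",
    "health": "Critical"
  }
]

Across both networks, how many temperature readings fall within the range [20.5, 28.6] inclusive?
4

Schema mapping: "temp_value" (sensor_array_2) = "temperature" (sensor_array_1) = temperature

Readings in [20.5, 28.6] from sensor_array_2: 3
Readings in [20.5, 28.6] from sensor_array_1: 1

Total count: 3 + 1 = 4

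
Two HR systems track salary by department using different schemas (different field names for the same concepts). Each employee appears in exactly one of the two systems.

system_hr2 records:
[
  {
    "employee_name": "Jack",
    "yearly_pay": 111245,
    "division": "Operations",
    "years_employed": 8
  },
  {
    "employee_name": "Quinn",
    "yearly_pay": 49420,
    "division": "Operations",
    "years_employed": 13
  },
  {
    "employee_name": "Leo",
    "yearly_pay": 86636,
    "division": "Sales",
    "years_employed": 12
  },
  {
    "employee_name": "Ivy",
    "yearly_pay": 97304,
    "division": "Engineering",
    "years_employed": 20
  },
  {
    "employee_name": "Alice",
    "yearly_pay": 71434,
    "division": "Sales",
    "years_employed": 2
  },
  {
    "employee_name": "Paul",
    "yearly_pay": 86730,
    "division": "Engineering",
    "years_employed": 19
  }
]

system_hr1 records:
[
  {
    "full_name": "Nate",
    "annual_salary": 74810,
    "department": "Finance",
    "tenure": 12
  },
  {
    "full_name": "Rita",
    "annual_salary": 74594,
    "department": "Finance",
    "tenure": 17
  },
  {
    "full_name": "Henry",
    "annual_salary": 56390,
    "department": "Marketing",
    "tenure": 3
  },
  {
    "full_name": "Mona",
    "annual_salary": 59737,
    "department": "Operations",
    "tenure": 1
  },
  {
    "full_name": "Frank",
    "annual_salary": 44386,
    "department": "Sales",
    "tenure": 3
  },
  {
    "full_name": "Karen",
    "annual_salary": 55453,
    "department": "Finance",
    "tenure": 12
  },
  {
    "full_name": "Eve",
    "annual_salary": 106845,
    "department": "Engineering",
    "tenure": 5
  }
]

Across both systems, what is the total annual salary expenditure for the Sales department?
202456

Schema mappings:
- "division" (system_hr2) = "department" (system_hr1) = department
- "yearly_pay" (system_hr2) = "annual_salary" (system_hr1) = salary

Sales salaries from system_hr2: 158070
Sales salaries from system_hr1: 44386

Total: 158070 + 44386 = 202456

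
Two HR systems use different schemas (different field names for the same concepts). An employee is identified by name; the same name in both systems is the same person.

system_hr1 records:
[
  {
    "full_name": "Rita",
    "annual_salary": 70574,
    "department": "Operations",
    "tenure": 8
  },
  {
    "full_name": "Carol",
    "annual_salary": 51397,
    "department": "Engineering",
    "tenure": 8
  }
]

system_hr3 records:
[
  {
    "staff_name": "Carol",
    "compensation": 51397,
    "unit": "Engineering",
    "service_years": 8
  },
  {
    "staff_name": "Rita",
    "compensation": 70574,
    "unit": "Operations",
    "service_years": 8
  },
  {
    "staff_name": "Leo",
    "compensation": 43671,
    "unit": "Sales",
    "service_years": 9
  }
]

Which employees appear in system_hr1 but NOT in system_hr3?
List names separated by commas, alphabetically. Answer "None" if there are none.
None

Schema mapping: "full_name" (system_hr1) = "staff_name" (system_hr3) = employee name

Names in system_hr1: ['Carol', 'Rita']
Names in system_hr3: ['Carol', 'Leo', 'Rita']

In system_hr1 but not system_hr3: None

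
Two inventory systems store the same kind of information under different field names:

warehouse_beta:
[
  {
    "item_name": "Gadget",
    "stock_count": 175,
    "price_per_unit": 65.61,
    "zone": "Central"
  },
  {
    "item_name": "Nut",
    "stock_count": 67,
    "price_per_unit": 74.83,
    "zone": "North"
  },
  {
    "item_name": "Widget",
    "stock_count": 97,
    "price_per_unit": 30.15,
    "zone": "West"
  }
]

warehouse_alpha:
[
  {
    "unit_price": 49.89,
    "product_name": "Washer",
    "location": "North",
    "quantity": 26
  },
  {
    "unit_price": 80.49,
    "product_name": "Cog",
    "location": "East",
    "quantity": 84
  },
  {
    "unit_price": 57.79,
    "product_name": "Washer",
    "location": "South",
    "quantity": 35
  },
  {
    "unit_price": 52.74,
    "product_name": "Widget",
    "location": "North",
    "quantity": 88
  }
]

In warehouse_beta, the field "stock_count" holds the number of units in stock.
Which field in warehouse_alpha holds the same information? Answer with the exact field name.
quantity

In warehouse_beta, "stock_count" holds the number of units in stock.
The fields in warehouse_alpha are: "unit_price", "product_name", "location", "quantity".
"quantity" is the match: the name refers to the same concept and its values are whole-number counts (e.g. 26, 84).
The other fields ("unit_price", "product_name", "location") hold different kinds of data.

So "stock_count" in warehouse_beta corresponds to "quantity" in warehouse_alpha.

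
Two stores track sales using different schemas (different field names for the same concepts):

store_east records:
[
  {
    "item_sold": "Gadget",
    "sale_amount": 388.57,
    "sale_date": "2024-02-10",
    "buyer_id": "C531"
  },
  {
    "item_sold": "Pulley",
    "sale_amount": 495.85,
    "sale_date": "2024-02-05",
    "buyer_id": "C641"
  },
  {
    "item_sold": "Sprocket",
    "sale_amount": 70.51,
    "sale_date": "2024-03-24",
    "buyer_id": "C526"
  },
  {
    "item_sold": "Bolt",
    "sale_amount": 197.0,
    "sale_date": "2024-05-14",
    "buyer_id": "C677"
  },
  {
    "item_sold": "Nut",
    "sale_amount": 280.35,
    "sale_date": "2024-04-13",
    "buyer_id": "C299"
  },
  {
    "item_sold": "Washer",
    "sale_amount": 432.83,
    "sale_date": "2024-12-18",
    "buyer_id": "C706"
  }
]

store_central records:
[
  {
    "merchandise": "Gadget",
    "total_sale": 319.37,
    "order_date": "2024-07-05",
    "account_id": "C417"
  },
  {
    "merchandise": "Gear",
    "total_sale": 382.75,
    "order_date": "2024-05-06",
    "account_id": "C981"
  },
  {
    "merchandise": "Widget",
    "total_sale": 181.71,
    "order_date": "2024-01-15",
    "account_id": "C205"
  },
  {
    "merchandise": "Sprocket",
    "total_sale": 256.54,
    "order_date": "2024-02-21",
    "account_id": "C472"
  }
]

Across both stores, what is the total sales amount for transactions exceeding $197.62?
2556.26

Schema mapping: "sale_amount" (store_east) = "total_sale" (store_central) = sale amount

Sum of sales > $197.62 in store_east: 1597.6
Sum of sales > $197.62 in store_central: 958.66

Total: 1597.6 + 958.66 = 2556.26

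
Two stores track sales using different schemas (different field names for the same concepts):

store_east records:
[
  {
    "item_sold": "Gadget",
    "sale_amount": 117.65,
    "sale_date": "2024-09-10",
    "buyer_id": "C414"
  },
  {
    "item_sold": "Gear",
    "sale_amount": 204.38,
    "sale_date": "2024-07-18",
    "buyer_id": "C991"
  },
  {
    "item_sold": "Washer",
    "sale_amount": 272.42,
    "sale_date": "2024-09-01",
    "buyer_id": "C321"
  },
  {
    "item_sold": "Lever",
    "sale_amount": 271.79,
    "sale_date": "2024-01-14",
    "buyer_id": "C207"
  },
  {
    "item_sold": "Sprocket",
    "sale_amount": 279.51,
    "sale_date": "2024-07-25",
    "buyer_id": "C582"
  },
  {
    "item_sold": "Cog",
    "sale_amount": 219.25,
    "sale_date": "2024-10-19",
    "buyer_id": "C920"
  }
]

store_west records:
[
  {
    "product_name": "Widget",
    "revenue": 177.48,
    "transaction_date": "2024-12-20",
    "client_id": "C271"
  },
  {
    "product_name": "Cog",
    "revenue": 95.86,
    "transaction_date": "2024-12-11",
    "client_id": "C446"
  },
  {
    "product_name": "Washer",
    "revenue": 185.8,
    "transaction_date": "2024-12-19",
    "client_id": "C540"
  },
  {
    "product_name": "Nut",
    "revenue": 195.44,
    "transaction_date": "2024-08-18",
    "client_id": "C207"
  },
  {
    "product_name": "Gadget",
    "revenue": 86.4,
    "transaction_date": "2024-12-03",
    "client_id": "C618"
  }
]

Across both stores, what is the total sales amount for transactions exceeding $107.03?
1923.72

Schema mapping: "sale_amount" (store_east) = "revenue" (store_west) = sale amount

Sum of sales > $107.03 in store_east: 1365.0
Sum of sales > $107.03 in store_west: 558.72

Total: 1365.0 + 558.72 = 1923.72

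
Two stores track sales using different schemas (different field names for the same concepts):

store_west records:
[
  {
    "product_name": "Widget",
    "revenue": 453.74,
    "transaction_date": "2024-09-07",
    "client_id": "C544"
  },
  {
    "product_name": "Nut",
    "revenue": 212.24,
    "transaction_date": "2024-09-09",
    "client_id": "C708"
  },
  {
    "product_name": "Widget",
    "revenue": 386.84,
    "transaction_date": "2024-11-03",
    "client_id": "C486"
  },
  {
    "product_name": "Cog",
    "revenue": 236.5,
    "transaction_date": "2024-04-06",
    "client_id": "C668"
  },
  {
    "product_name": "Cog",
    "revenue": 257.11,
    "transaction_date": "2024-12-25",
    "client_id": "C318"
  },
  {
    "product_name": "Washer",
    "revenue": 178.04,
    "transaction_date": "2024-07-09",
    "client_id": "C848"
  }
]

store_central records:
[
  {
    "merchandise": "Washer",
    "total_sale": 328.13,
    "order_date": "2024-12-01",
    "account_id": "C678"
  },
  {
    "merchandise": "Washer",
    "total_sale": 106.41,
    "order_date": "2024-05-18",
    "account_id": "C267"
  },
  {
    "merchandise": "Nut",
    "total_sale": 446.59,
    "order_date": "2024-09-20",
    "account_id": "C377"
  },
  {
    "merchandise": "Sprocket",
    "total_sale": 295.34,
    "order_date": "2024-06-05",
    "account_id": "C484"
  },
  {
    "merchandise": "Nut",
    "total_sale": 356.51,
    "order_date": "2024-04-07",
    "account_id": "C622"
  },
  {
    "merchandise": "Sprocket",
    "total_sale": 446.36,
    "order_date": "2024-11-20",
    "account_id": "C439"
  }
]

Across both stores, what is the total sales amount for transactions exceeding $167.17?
3597.4

Schema mapping: "revenue" (store_west) = "total_sale" (store_central) = sale amount

Sum of sales > $167.17 in store_west: 1724.47
Sum of sales > $167.17 in store_central: 1872.93

Total: 1724.47 + 1872.93 = 3597.4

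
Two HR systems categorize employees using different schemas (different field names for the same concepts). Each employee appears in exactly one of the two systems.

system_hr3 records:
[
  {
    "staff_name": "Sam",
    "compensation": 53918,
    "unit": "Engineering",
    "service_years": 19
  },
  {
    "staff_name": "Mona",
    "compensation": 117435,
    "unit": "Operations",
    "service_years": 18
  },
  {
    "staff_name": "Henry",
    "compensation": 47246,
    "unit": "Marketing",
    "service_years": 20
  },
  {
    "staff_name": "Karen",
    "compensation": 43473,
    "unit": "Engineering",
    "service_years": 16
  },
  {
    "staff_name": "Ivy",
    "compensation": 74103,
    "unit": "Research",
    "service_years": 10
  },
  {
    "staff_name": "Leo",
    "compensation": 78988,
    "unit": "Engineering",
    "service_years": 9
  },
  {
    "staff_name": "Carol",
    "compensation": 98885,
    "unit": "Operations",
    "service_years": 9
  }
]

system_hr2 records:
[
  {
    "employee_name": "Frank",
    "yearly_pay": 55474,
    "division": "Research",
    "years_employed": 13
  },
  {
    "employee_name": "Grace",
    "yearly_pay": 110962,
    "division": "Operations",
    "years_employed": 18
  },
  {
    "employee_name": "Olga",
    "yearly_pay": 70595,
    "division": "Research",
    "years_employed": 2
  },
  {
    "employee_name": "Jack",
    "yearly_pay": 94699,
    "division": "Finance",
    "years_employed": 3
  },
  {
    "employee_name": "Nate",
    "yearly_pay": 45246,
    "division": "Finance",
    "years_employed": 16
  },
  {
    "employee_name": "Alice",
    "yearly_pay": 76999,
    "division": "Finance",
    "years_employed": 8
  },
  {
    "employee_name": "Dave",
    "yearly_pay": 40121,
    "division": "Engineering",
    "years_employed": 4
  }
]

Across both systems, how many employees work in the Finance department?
3

Schema mapping: "unit" (system_hr3) = "division" (system_hr2) = department

Finance employees in system_hr3: 0
Finance employees in system_hr2: 3

Total in Finance: 0 + 3 = 3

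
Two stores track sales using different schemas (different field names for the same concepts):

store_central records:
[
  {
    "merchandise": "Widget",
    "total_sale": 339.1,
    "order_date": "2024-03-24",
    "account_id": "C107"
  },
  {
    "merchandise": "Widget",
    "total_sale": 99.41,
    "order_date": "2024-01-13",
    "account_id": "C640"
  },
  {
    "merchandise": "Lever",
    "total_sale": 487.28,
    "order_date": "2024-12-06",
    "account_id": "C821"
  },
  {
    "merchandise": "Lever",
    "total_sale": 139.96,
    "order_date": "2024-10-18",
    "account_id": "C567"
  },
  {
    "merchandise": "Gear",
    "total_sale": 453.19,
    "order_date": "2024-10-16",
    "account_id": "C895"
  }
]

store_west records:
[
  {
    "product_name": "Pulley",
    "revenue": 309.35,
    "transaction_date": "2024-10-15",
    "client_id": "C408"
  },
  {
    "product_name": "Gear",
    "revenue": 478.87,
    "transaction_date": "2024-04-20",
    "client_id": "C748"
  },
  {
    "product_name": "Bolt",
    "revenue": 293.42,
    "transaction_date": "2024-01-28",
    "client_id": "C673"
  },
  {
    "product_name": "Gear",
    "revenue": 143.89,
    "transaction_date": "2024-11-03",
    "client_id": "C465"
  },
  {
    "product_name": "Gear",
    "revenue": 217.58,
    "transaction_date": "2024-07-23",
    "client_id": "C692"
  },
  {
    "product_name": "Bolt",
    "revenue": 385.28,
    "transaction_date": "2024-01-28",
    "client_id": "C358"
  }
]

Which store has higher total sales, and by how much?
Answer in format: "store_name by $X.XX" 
store_west by $309.45

Schema mapping: "total_sale" (store_central) = "revenue" (store_west) = sale amount

Total for store_central: 1518.94
Total for store_west: 1828.39

Difference: |1518.94 - 1828.39| = 309.45
store_west has higher sales by $309.45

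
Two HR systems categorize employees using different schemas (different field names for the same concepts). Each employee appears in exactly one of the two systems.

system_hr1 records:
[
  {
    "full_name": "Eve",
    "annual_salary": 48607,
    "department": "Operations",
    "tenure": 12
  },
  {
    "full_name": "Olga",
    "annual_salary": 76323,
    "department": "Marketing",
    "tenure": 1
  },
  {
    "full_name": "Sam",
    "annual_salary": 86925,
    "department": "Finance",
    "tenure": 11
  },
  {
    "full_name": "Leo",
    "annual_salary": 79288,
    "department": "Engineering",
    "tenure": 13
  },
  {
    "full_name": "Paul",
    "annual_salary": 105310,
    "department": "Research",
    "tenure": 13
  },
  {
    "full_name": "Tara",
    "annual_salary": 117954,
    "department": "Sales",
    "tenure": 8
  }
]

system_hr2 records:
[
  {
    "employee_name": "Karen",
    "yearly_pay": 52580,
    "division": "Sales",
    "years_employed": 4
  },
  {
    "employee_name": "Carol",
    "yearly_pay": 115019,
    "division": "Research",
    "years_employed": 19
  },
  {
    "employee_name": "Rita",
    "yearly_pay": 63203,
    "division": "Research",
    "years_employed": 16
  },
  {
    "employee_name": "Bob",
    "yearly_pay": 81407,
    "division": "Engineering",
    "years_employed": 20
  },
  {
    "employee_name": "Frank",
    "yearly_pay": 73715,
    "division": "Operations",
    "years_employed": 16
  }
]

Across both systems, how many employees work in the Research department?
3

Schema mapping: "department" (system_hr1) = "division" (system_hr2) = department

Research employees in system_hr1: 1
Research employees in system_hr2: 2

Total in Research: 1 + 2 = 3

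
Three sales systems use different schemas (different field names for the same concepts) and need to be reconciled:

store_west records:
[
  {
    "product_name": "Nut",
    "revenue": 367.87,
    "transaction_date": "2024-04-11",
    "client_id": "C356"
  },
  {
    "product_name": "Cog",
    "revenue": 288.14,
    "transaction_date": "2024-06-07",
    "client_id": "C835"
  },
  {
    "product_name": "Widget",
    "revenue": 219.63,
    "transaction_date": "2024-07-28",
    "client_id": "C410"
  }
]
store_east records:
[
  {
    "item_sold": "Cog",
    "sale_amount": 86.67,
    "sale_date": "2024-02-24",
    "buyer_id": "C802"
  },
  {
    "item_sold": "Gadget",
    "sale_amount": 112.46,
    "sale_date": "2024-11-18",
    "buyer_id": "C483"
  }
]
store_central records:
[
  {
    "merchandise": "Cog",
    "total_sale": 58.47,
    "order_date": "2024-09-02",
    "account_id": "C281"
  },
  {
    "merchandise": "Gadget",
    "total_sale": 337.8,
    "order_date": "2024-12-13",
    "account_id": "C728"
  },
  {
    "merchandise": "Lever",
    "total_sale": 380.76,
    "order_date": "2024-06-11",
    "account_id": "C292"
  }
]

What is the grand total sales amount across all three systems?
1851.8

Schema reconciliation - all amount fields map to sale amount:

store_west (revenue): 875.64
store_east (sale_amount): 199.13
store_central (total_sale): 777.03

Grand total: 1851.8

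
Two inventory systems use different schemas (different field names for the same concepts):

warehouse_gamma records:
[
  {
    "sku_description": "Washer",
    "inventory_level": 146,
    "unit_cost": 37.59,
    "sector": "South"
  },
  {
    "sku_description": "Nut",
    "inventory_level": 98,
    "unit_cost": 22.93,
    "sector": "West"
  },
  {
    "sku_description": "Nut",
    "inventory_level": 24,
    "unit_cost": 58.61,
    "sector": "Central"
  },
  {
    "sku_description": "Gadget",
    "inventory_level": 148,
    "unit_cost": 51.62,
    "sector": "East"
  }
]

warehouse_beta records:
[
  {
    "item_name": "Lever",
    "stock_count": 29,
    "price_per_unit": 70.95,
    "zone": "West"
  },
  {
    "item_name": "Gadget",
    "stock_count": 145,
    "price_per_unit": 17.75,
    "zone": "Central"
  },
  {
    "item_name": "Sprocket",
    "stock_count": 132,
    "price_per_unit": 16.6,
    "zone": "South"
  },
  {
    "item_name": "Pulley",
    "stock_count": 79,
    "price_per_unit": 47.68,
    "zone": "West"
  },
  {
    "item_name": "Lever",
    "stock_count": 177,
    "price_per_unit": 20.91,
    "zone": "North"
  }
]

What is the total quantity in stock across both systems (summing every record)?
978

To reconcile these schemas, identify the field holding the quantity in stock in each system:
1. In warehouse_gamma it is "inventory_level"
2. In warehouse_beta it is "stock_count"

From warehouse_gamma: 146 + 98 + 24 + 148 = 416
From warehouse_beta: 29 + 145 + 132 + 79 + 177 = 562

Total: 416 + 562 = 978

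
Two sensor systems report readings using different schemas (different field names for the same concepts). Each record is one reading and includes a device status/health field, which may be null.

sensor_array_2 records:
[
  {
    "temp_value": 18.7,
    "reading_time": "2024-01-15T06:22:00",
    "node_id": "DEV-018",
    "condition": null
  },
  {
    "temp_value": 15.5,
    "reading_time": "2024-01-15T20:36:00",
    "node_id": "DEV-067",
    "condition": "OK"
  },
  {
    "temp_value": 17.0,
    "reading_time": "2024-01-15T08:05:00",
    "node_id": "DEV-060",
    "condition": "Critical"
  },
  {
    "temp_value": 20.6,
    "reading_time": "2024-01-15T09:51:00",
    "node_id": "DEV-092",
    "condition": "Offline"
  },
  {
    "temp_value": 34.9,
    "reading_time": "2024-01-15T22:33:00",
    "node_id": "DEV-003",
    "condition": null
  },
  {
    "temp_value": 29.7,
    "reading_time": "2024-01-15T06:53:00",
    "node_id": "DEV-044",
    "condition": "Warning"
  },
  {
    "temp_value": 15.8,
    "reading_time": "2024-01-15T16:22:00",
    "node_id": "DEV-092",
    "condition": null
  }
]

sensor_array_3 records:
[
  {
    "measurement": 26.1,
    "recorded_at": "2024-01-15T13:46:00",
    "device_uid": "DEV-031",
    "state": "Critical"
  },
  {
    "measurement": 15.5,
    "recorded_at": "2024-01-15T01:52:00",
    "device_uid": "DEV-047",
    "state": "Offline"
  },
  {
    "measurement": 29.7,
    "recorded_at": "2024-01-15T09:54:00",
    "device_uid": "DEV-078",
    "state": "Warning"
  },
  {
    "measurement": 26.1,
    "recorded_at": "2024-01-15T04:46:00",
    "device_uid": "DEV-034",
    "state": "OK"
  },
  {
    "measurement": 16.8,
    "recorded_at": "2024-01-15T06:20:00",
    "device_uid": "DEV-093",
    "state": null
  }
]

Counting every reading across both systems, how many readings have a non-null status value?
8

Schema mapping: "condition" (sensor_array_2) = "state" (sensor_array_3) = status

Non-null in sensor_array_2: 4
Non-null in sensor_array_3: 4

Total non-null: 4 + 4 = 8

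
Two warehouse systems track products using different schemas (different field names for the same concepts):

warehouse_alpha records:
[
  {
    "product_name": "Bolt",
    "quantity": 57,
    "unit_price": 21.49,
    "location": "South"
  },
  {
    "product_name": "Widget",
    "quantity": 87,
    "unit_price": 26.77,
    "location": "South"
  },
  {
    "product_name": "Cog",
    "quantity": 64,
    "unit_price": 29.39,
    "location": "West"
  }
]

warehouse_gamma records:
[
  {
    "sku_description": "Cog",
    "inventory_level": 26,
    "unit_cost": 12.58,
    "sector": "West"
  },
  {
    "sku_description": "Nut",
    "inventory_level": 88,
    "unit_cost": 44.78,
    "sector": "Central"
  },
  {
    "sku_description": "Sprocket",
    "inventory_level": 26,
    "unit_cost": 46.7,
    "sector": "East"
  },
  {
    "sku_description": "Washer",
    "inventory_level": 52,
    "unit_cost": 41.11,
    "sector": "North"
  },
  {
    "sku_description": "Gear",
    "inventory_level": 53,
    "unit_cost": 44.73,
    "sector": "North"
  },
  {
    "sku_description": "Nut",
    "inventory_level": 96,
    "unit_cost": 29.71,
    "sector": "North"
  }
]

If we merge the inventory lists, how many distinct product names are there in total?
7

Schema mapping: "product_name" (warehouse_alpha) = "sku_description" (warehouse_gamma) = product name

Products in warehouse_alpha: ['Bolt', 'Cog', 'Widget']
Products in warehouse_gamma: ['Cog', 'Gear', 'Nut', 'Sprocket', 'Washer']

Union (unique products): ['Bolt', 'Cog', 'Gear', 'Nut', 'Sprocket', 'Washer', 'Widget']
Count: 7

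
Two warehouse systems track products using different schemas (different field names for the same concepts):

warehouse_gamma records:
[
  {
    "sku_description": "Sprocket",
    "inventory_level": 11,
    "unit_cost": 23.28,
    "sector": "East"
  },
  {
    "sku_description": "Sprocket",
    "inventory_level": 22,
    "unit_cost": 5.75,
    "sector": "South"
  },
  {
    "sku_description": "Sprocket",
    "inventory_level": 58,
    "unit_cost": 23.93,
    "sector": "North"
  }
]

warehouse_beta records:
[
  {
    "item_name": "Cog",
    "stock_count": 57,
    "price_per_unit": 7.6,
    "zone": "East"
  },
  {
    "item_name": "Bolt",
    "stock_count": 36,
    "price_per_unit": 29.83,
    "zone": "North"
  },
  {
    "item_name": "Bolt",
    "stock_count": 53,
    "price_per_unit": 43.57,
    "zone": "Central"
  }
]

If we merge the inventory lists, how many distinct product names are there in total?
3

Schema mapping: "sku_description" (warehouse_gamma) = "item_name" (warehouse_beta) = product name

Products in warehouse_gamma: ['Sprocket']
Products in warehouse_beta: ['Bolt', 'Cog']

Union (unique products): ['Bolt', 'Cog', 'Sprocket']
Count: 3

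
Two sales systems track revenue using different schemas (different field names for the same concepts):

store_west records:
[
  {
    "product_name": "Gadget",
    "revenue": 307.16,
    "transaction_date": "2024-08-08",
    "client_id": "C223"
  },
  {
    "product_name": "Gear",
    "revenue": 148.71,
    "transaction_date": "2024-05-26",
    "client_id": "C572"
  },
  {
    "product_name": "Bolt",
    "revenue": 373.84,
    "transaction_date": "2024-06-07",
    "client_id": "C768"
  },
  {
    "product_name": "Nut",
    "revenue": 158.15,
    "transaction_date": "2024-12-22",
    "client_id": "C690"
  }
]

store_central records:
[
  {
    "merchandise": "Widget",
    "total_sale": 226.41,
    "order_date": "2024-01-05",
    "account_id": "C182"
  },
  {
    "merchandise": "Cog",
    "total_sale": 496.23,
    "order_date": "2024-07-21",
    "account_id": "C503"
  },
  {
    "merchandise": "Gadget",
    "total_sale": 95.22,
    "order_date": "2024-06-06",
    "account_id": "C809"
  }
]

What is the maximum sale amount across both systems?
496.23

Reconcile: "revenue" (store_west) = "total_sale" (store_central) = sale amount

Maximum in store_west: 373.84
Maximum in store_central: 496.23

Overall maximum: max(373.84, 496.23) = 496.23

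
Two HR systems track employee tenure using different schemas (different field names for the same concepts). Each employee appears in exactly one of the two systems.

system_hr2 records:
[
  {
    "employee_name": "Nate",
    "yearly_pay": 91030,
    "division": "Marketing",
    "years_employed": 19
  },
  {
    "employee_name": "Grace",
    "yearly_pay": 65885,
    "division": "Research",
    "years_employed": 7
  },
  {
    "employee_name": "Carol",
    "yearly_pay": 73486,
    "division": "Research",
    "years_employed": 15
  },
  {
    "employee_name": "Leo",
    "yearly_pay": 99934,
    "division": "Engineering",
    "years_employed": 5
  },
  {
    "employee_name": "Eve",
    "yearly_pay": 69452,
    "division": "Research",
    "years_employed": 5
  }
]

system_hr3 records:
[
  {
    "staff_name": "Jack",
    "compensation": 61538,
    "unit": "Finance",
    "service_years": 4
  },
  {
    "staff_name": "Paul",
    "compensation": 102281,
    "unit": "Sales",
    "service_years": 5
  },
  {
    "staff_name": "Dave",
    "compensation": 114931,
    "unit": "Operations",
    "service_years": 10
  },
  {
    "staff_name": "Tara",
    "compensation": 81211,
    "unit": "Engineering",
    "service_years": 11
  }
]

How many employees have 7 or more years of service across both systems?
5

Reconcile schemas: "years_employed" (system_hr2) = "service_years" (system_hr3) = years of service

From system_hr2: 3 employees with >= 7 years
From system_hr3: 2 employees with >= 7 years

Total: 3 + 2 = 5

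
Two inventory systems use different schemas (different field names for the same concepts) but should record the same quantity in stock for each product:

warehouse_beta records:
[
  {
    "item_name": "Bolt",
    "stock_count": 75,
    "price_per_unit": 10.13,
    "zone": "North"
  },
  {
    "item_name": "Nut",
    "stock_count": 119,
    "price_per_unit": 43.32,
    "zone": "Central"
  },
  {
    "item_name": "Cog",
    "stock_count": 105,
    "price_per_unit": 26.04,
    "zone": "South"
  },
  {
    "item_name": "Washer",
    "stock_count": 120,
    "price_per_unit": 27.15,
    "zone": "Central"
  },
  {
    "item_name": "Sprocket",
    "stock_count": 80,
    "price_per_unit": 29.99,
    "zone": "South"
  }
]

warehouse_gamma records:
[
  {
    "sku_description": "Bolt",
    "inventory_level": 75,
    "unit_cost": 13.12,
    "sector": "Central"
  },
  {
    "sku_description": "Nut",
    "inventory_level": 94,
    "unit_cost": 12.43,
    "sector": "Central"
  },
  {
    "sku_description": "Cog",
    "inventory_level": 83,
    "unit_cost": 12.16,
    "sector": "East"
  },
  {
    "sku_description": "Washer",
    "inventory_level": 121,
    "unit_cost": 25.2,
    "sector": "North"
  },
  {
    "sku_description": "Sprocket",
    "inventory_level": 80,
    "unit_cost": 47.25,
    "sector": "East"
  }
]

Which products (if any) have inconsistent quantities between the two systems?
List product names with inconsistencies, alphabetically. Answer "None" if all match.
Cog, Nut, Washer

Schema mappings:
- "item_name" (warehouse_beta) = "sku_description" (warehouse_gamma) = product name
- "stock_count" (warehouse_beta) = "inventory_level" (warehouse_gamma) = quantity

Comparison:
  Bolt: 75 vs 75 - MATCH
  Nut: 119 vs 94 - MISMATCH
  Cog: 105 vs 83 - MISMATCH
  Washer: 120 vs 121 - MISMATCH
  Sprocket: 80 vs 80 - MATCH

Products with inconsistencies: Cog, Nut, Washer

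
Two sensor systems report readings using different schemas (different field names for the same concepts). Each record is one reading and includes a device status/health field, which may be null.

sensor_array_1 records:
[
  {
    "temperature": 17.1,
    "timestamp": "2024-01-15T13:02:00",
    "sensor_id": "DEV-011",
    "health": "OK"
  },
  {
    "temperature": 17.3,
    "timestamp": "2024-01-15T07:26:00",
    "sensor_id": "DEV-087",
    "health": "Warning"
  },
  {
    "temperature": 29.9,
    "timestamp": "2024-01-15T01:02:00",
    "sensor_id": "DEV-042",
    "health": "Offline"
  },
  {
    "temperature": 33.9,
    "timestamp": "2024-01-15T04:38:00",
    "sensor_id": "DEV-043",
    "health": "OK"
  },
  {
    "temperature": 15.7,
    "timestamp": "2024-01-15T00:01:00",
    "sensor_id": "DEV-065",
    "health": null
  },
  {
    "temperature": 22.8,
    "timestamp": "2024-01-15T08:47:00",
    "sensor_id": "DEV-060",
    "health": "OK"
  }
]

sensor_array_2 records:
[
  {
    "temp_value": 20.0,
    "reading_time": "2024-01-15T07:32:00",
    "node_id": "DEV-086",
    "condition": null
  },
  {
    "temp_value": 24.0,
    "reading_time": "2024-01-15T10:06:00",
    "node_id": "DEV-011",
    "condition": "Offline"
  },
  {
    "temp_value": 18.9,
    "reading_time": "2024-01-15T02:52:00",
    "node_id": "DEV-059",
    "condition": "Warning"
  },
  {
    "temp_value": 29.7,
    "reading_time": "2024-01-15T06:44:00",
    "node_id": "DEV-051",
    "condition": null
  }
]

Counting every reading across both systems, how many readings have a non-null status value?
7

Schema mapping: "health" (sensor_array_1) = "condition" (sensor_array_2) = status

Non-null in sensor_array_1: 5
Non-null in sensor_array_2: 2

Total non-null: 5 + 2 = 7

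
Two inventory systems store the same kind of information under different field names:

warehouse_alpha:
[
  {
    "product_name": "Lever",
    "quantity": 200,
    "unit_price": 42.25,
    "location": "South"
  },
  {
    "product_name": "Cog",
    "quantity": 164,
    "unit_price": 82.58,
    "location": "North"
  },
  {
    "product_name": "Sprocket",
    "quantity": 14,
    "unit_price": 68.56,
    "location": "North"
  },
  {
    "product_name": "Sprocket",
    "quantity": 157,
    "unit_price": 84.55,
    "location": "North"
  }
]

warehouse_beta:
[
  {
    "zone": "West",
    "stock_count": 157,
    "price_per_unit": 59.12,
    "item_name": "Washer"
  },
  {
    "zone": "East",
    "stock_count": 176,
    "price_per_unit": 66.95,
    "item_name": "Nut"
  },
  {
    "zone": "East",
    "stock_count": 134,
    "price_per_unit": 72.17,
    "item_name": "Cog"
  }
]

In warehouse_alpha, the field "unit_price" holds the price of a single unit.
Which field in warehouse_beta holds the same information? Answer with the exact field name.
price_per_unit

In warehouse_alpha, "unit_price" holds the price of a single unit.
The fields in warehouse_beta are: "zone", "stock_count", "price_per_unit", "item_name".
"price_per_unit" is the match: the name refers to the same concept and its values are decimal currency amounts (e.g. 59.12, 66.95).
The other fields ("zone", "stock_count", "item_name") hold different kinds of data.

So "unit_price" in warehouse_alpha corresponds to "price_per_unit" in warehouse_beta.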